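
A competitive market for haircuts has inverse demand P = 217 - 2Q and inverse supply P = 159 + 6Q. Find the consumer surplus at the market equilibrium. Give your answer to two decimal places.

52.56

Setting demand equal to supply, 58 = 8Q, so Q* = 7.25 and P* = 202.5.
The demand choke price is 217, so CS = (1/2)(Q*)(217 - P*) = (1/2)(7.25)(14.5) = 52.5625.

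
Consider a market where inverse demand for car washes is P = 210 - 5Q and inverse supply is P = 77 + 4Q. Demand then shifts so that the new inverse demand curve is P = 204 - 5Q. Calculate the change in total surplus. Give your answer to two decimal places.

-86.67

Initial equilibrium: Q_0 = 14.7778, P_0 = 136.1111; CS_0 = (1/2)(14.7778)(73.8889) = 545.9568, PS_0 = (1/2)(14.7778)(59.1111) = 436.7654.
New equilibrium: 204 - 5Q = 77 + 4Q gives Q_1 = 14.1111, P_1 = 133.4444; CS_1 = 497.8086, PS_1 = 398.2469.
Change in total surplus = (497.8086 + 398.2469) - (545.9568 + 436.7654) = -86.6667.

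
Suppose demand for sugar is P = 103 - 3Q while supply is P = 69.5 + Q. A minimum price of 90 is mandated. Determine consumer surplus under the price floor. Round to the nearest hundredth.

Free-market equilibrium: 103 - 3Q = 69.5 + Q gives Q* = 8.375, P* = 77.875.
At P = 90, buyers demand (103 - 90)/3 = 4.3333 while sellers would supply more, so the quantity traded is 4.3333 at price 90.
CS is the triangle under demand above 90: (1/2)(4.3333)(103 - 90) = 28.1667.

28.17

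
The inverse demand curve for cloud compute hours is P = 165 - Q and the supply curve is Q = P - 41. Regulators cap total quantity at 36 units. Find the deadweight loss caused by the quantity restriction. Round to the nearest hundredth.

Rewriting supply in inverse form: P = 41 + Q.
Unrestricted equilibrium: Q* = (165 - 41)/(1 + 1) = 62.
At Q = 36 the demand price is 165 - (36) = 129 and the supply price is 41 + (36) = 77.
DWL = (1/2)(gap between curves at 36) x (Q* - 36) = (1/2)(52)(26) = 676.

676.00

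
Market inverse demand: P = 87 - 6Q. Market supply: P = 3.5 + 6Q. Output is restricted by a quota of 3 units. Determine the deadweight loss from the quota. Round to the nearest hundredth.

94.01

Unrestricted equilibrium: Q* = (87 - 3.5)/(6 + 6) = 6.9583.
At Q = 3 the demand price is 87 - 6(3) = 69 and the supply price is 3.5 + 6(3) = 21.5.
DWL = (1/2)(gap between curves at 3) x (Q* - 3) = (1/2)(47.5)(3.9583) = 94.0104.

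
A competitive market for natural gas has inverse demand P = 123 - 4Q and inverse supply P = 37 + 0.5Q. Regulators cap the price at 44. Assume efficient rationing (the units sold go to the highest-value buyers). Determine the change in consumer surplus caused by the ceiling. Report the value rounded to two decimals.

-16.47

Without the control, 123 - 4Q = 37 + 0.5Q so Q* = 19.1111 and P* = 46.5556.
At the ceiling price 44, quantity supplied is (44 - 37)/0.5 = 14; supply is the short side, so Q = 14 trades at P = 44.
CS goes from (1/2)(19.1111)(76.4444) = 730.4691 to 714 (computed as (123 - 44)(14) - (1/2)(4)(14)^2), a change of -16.4691.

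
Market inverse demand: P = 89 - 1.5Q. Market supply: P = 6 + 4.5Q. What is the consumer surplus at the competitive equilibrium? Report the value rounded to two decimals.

143.52

Setting demand equal to supply, 83 = 6Q, so Q* = 13.8333 and P* = 68.25.
Consumer surplus is the triangle under demand above P*: (1/2)(13.8333)(89 - 68.25) = (1/2)(13.8333)(20.75) = 143.5208.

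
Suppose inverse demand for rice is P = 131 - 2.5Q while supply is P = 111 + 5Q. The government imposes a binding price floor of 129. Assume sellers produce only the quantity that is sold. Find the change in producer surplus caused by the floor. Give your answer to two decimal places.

-4.98

Free-market equilibrium: 131 - 2.5Q = 111 + 5Q gives Q* = 2.6667, P* = 124.3333.
At P = 129, buyers demand (131 - 129)/2.5 = 0.8 while sellers would supply more, so the quantity traded is 0.8 at price 129.
PS goes from (1/2)(2.6667)(13.3333) = 17.7778 to 12.8 (computed as (129 - 111)(0.8) - (1/2)(5)(0.8)^2), a change of -4.9778.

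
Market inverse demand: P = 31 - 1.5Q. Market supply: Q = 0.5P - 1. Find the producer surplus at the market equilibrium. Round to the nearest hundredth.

Rewriting supply in inverse form: P = 2 + 2Q.
Set 31 - 1.5Q = 2 + 2Q, which gives 29 = 3.5Q, so Q* = 8.2857 and P* = 31 - 1.5(8.2857) = 18.5714.
PS is the area between P* and the supply curve from 0 to Q*: (1/2)(8.2857)(16.5714) = 68.6531.

68.65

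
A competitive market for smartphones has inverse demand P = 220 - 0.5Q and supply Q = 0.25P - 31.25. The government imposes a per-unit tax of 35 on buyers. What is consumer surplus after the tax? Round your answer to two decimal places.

44.44

Rewriting supply in inverse form: P = 125 + 4Q.
Without the tax, 220 - 0.5Q = 125 + 4Q so Q* = 21.1111 and P* = 209.4444.
With the tax, buyers' net willingness to pay falls by 35: (220 - 35) - 0.5Q = 125 + 4Q, so Q_t = 13.3333. Buyers pay P_b = 213.3333; sellers receive P_s = P_b - 35 = 178.3333.
CS = (1/2)(Q_t)(220 - P_b) = (1/2)(13.3333)(6.6667) = 44.4444.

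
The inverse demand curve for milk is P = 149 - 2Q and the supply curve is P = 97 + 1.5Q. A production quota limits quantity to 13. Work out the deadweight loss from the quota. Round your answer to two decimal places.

6.04

Without the quota, 149 - 2Q = 97 + 1.5Q gives Q* = 14.8571.
At Q = 13 the demand price is 149 - 2(13) = 123 and the supply price is 97 + 1.5(13) = 116.5.
Deadweight loss is the triangle between the curves from 13 to 14.8571: (1/2)(123 - 116.5)(14.8571 - 13) = 6.0357.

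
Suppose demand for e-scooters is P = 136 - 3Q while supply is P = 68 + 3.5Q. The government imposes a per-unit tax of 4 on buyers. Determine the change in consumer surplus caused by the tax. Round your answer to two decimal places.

-18.75

Pre-tax equilibrium: 136 - 3Q = 68 + 3.5Q gives Q* = 10.4615, P* = 104.6154.
A tax on buyers shifts demand down by 4: (136 - 4) - 3Q = 68 + 3.5Q, so Q_t = 9.8462. Buyers pay P_b = 106.4615; sellers receive P_s = P_b - 4 = 102.4615.
CS falls from (1/2)(10.4615)(31.3846) = 164.1657 to (1/2)(9.8462)(29.5385) = 145.4201, a change of -18.7456.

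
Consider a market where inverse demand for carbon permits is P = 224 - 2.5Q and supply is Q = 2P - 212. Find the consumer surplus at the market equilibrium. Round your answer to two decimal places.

Rewriting supply in inverse form: P = 106 + 0.5Q.
Set 224 - 2.5Q = 106 + 0.5Q, which gives 118 = 3Q, so Q* = 39.3333 and P* = 224 - 2.5(39.3333) = 125.6667.
Consumer surplus is the triangle under demand above P*: (1/2)(39.3333)(224 - 125.6667) = (1/2)(39.3333)(98.3333) = 1933.8889.

1933.89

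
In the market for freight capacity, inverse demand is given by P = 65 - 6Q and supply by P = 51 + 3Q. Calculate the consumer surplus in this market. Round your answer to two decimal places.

7.26

Equilibrium: 65 - 6Q = 51 + 3Q, so Q* = 1.5556 and P* = 55.6667.
The demand choke price is 65, so CS = (1/2)(Q*)(65 - P*) = (1/2)(1.5556)(9.3333) = 7.2593.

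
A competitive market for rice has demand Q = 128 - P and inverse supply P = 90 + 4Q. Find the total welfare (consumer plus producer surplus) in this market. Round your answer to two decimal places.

144.40

Rewriting demand in inverse form: P = 128 - Q.
Set 128 - Q = 90 + 4Q, which gives 38 = 5Q, so Q* = 7.6 and P* = 128 - (7.6) = 120.4.
Total surplus is the full triangle between the curves from 0 to Q*: (1/2)(7.6)(128 - 90) = 144.4.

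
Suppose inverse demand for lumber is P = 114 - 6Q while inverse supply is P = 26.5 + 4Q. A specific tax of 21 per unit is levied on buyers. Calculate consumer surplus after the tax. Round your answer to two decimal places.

132.67

Without the tax, 114 - 6Q = 26.5 + 4Q so Q* = 8.75 and P* = 61.5.
A tax on buyers shifts demand down by 21: (114 - 21) - 6Q = 26.5 + 4Q, so Q_t = 6.65. Buyers pay P_b = 74.1; sellers receive P_s = P_b - 21 = 53.1.
Consumer surplus is the triangle under demand above P_b: (1/2)(6.65)(114 - 74.1) = 132.6675.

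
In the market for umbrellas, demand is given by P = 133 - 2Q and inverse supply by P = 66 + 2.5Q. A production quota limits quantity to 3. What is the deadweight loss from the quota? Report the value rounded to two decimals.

Without the quota, 133 - 2Q = 66 + 2.5Q gives Q* = 14.8889.
At Q = 3 the demand price is 133 - 2(3) = 127 and the supply price is 66 + 2.5(3) = 73.5.
Deadweight loss is the triangle between the curves from 3 to 14.8889: (1/2)(127 - 73.5)(14.8889 - 3) = 318.0278.

318.03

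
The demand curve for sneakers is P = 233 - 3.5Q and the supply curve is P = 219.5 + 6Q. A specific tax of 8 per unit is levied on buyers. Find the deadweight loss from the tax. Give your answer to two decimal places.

3.37

Pre-tax equilibrium: 233 - 3.5Q = 219.5 + 6Q gives Q* = 1.4211, P* = 228.0263.
With the tax, buyers' net willingness to pay falls by 8: (233 - 8) - 3.5Q = 219.5 + 6Q, so Q_t = 0.5789. Buyers pay P_b = 230.9737; sellers receive P_s = P_b - 8 = 222.9737.
The welfare triangle lost has base Q* - Q_t = 0.8421 and height t = 8, so DWL = (1/2)(0.8421)(8) = 3.3684.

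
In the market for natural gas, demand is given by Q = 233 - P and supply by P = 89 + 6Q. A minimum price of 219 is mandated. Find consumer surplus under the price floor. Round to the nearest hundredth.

Rewriting demand in inverse form: P = 233 - Q.
Free-market equilibrium: 233 - Q = 89 + 6Q gives Q* = 20.5714, P* = 212.4286.
At P = 219, buyers demand (233 - 219)/1 = 14 while sellers would supply more, so the quantity traded is 14 at price 219.
CS is the triangle under demand above 219: (1/2)(14)(233 - 219) = 98.

98.00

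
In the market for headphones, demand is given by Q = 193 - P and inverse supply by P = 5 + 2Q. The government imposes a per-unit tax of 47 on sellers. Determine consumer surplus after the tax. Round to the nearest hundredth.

Rewriting demand in inverse form: P = 193 - Q.
Without the tax, 193 - Q = 5 + 2Q so Q* = 62.6667 and P* = 130.3333.
A tax on sellers shifts supply up by 47: 193 - Q = 5 + 2Q + 47, so Q_t = 47. Buyers pay P_b = 146; sellers receive P_s = P_b - 47 = 99.
CS = (1/2)(Q_t)(193 - P_b) = (1/2)(47)(47) = 1104.5.

1104.50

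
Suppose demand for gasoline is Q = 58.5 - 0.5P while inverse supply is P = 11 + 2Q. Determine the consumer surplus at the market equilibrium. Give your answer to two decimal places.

702.25

Rewriting demand in inverse form: P = 117 - 2Q.
Setting demand equal to supply, 106 = 4Q, so Q* = 26.5 and P* = 64.
The demand choke price is 117, so CS = (1/2)(Q*)(117 - P*) = (1/2)(26.5)(53) = 702.25.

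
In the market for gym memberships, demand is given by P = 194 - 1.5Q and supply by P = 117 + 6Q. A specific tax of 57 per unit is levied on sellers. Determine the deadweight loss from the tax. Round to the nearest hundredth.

Pre-tax equilibrium: 194 - 1.5Q = 117 + 6Q gives Q* = 10.2667, P* = 178.6.
A tax on sellers shifts supply up by 57: 194 - 1.5Q = 117 + 6Q + 57, so Q_t = 2.6667. Buyers pay P_b = 190; sellers receive P_s = P_b - 57 = 133.
Deadweight loss is the triangle between the curves from Q_t to Q*: (1/2)(10.2667 - 2.6667)(57) = 216.6.

216.60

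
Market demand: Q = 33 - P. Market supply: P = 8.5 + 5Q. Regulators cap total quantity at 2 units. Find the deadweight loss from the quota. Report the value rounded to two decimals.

13.02

Rewriting demand in inverse form: P = 33 - Q.
Without the quota, 33 - Q = 8.5 + 5Q gives Q* = 4.0833.
At Q = 2 the demand price is 33 - (2) = 31 and the supply price is 8.5 + 5(2) = 18.5.
Deadweight loss is the triangle between the curves from 2 to 4.0833: (1/2)(31 - 18.5)(4.0833 - 2) = 13.0208.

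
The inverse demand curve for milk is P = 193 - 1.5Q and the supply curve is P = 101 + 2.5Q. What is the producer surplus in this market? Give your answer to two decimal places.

661.25

Setting demand equal to supply, 92 = 4Q, so Q* = 23 and P* = 158.5.
Producer surplus is the triangle above supply below P*: (1/2)(23)(158.5 - 101) = (1/2)(23)(57.5) = 661.25.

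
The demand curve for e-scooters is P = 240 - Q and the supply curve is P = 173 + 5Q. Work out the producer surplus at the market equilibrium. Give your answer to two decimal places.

Setting demand equal to supply, 67 = 6Q, so Q* = 11.1667 and P* = 228.8333.
The supply curve's price intercept is 173, so PS = (1/2)(Q*)(P* - 173) = (1/2)(11.1667)(55.8333) = 311.7361.

311.74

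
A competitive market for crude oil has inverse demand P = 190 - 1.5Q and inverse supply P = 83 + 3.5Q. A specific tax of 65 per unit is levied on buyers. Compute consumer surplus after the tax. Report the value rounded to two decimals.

Without the tax, 190 - 1.5Q = 83 + 3.5Q so Q* = 21.4 and P* = 157.9.
A tax on buyers shifts demand down by 65: (190 - 65) - 1.5Q = 83 + 3.5Q, so Q_t = 8.4. Buyers pay P_b = 177.4; sellers receive P_s = P_b - 65 = 112.4.
Consumer surplus is the triangle under demand above P_b: (1/2)(8.4)(190 - 177.4) = 52.92.

52.92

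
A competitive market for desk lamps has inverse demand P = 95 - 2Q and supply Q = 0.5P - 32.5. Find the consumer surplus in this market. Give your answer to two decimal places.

56.25

Rewriting supply in inverse form: P = 65 + 2Q.
Equilibrium: 95 - 2Q = 65 + 2Q, so Q* = 7.5 and P* = 80.
CS is the area between the demand curve and P* from 0 to Q*: (1/2)(7.5)(15) = 56.25.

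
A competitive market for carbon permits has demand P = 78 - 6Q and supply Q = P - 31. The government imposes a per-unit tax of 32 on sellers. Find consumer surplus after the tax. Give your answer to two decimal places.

Rewriting supply in inverse form: P = 31 + Q.
Pre-tax equilibrium: 78 - 6Q = 31 + Q gives Q* = 6.7143, P* = 37.7143.
With the tax, sellers need 32 more per unit: 78 - 6Q = 31 + Q + 32, so Q_t = 2.1429. Buyers pay P_b = 65.1429; sellers receive P_s = P_b - 32 = 33.1429.
CS = (1/2)(Q_t)(78 - P_b) = (1/2)(2.1429)(12.8571) = 13.7755.

13.78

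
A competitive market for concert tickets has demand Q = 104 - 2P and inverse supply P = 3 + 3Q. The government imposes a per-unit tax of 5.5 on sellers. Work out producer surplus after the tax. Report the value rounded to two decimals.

231.70

Rewriting demand in inverse form: P = 52 - 0.5Q.
Pre-tax equilibrium: 52 - 0.5Q = 3 + 3Q gives Q* = 14, P* = 45.
With the tax, sellers need 5.5 more per unit: 52 - 0.5Q = 3 + 3Q + 5.5, so Q_t = 12.4286. Buyers pay P_b = 45.7857; sellers receive P_s = P_b - 5.5 = 40.2857.
PS = (1/2)(Q_t)(P_s - 3) = (1/2)(12.4286)(37.2857) = 231.7041.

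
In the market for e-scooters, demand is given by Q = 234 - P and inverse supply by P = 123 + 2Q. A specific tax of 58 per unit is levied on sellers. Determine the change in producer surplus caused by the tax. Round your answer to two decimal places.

Rewriting demand in inverse form: P = 234 - Q.
Without the tax, 234 - Q = 123 + 2Q so Q* = 37 and P* = 197.
With the tax, sellers need 58 more per unit: 234 - Q = 123 + 2Q + 58, so Q_t = 17.6667. Buyers pay P_b = 216.3333; sellers receive P_s = P_b - 58 = 158.3333.
PS falls from (1/2)(37)(74) = 1369 to (1/2)(17.6667)(35.3333) = 312.1111, a change of -1056.8889.

-1056.89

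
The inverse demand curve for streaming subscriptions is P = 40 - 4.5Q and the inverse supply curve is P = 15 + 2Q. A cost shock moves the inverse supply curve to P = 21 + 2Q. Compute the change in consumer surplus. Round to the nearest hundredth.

-14.06

Initial equilibrium: Q_0 = 3.8462, P_0 = 22.6923; CS_0 = (1/2)(3.8462)(17.3077) = 33.284, PS_0 = (1/2)(3.8462)(7.6923) = 14.7929.
New equilibrium: 40 - 4.5Q = 21 + 2Q gives Q_1 = 2.9231, P_1 = 26.8462; CS_1 = 19.2249, PS_1 = 8.5444.
Change in consumer surplus = 19.2249 - 33.284 = -14.0592.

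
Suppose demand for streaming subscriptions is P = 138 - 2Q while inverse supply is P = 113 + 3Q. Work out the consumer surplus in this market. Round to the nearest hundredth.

Equilibrium: 138 - 2Q = 113 + 3Q, so Q* = 5 and P* = 128.
The demand choke price is 138, so CS = (1/2)(Q*)(138 - P*) = (1/2)(5)(10) = 25.

25.00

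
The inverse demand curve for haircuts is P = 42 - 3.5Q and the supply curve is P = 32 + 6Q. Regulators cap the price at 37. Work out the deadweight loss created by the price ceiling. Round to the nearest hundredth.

0.23

Without the control, 42 - 3.5Q = 32 + 6Q so Q* = 1.0526 and P* = 38.3158.
At the ceiling price 37, quantity supplied is (37 - 32)/6 = 0.8333; supply is the short side, so Q = 0.8333 trades at P = 37.
At Q = 0.8333 the demand price is 39.0833 and the supply price is 37. Deadweight loss is the triangle between the curves from 0.8333 to 1.0526: (1/2)(39.0833 - 37)(1.0526 - 0.8333) = 0.2284.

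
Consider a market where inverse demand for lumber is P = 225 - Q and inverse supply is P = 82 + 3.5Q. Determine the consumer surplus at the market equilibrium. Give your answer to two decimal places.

Equilibrium: 225 - Q = 82 + 3.5Q, so Q* = 31.7778 and P* = 193.2222.
The demand choke price is 225, so CS = (1/2)(Q*)(225 - P*) = (1/2)(31.7778)(31.7778) = 504.9136.

504.91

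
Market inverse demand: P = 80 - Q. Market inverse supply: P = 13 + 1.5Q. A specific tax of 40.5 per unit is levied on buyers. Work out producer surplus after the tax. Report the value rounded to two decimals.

Pre-tax equilibrium: 80 - Q = 13 + 1.5Q gives Q* = 26.8, P* = 53.2.
A tax on buyers shifts demand down by 40.5: (80 - 40.5) - Q = 13 + 1.5Q, so Q_t = 10.6. Buyers pay P_b = 69.4; sellers receive P_s = P_b - 40.5 = 28.9.
PS = (1/2)(Q_t)(P_s - 13) = (1/2)(10.6)(15.9) = 84.27.

84.27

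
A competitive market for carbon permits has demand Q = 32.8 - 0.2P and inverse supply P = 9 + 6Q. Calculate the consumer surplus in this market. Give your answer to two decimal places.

496.38

Rewriting demand in inverse form: P = 164 - 5Q.
Set 164 - 5Q = 9 + 6Q, which gives 155 = 11Q, so Q* = 14.0909 and P* = 164 - 5(14.0909) = 93.5455.
The demand choke price is 164, so CS = (1/2)(Q*)(164 - P*) = (1/2)(14.0909)(70.4545) = 496.3843.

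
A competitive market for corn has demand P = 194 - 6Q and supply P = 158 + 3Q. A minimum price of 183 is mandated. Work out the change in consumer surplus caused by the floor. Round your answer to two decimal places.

-37.92

Without the control, 194 - 6Q = 158 + 3Q so Q* = 4 and P* = 170.
At P = 183, buyers demand (194 - 183)/6 = 1.8333 while sellers would supply more, so the quantity traded is 1.8333 at price 183.
CS goes from (1/2)(4)(24) = 48 to 10.0833 (computed as (194 - 183)(1.8333) - (1/2)(6)(1.8333)^2), a change of -37.9167.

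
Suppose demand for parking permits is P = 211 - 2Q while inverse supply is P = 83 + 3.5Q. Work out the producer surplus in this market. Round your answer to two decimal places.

947.83

Equilibrium: 211 - 2Q = 83 + 3.5Q, so Q* = 23.2727 and P* = 164.4545.
Producer surplus is the triangle above supply below P*: (1/2)(23.2727)(164.4545 - 83) = (1/2)(23.2727)(81.4545) = 947.8347.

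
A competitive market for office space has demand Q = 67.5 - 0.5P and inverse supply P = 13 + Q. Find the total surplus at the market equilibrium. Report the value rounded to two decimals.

2480.67

Rewriting demand in inverse form: P = 135 - 2Q.
Set 135 - 2Q = 13 + Q, which gives 122 = 3Q, so Q* = 40.6667 and P* = 135 - 2(40.6667) = 53.6667.
Total surplus is the full triangle between the curves from 0 to Q*: (1/2)(40.6667)(135 - 13) = 2480.6667.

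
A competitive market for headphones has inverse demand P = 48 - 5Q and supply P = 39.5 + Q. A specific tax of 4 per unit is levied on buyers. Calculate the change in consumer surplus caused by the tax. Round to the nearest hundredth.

-3.61

Without the tax, 48 - 5Q = 39.5 + Q so Q* = 1.4167 and P* = 40.9167.
With the tax, buyers' net willingness to pay falls by 4: (48 - 4) - 5Q = 39.5 + Q, so Q_t = 0.75. Buyers pay P_b = 44.25; sellers receive P_s = P_b - 4 = 40.25.
Consumers lose the trapezoid between P* and P_b out to Q_t plus the triangle from Q_t to Q*: change in CS = 1.4062 - 5.0174 = -3.6111.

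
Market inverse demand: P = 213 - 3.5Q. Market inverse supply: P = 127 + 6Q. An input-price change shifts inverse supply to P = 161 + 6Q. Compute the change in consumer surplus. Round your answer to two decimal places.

-90.98

Initial equilibrium: Q_0 = 9.0526, P_0 = 181.3158; CS_0 = (1/2)(9.0526)(31.6842) = 143.4127, PS_0 = (1/2)(9.0526)(54.3158) = 245.8504.
New equilibrium: 213 - 3.5Q = 161 + 6Q gives Q_1 = 5.4737, P_1 = 193.8421; CS_1 = 52.4321, PS_1 = 89.8837.
Change in consumer surplus = 52.4321 - 143.4127 = -90.9806.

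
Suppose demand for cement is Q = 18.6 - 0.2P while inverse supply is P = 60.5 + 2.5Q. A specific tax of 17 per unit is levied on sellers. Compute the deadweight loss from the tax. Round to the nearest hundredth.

19.27

Rewriting demand in inverse form: P = 93 - 5Q.
Without the tax, 93 - 5Q = 60.5 + 2.5Q so Q* = 4.3333 and P* = 71.3333.
With the tax, sellers need 17 more per unit: 93 - 5Q = 60.5 + 2.5Q + 17, so Q_t = 2.0667. Buyers pay P_b = 82.6667; sellers receive P_s = P_b - 17 = 65.6667.
Deadweight loss is the triangle between the curves from Q_t to Q*: (1/2)(4.3333 - 2.0667)(17) = 19.2667.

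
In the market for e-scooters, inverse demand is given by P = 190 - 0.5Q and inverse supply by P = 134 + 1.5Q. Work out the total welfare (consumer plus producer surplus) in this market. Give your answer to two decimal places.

784.00

Set 190 - 0.5Q = 134 + 1.5Q, which gives 56 = 2Q, so Q* = 28 and P* = 190 - 0.5(28) = 176.
CS = (1/2)(28)(14) = 196 and PS = (1/2)(28)(42) = 588, so total surplus = 784.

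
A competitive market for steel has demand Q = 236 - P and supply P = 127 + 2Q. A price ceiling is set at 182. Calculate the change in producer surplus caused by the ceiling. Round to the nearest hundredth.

-563.86

Rewriting demand in inverse form: P = 236 - Q.
Without the control, 236 - Q = 127 + 2Q so Q* = 36.3333 and P* = 199.6667.
At P = 182, sellers supply (182 - 127)/2 = 27.5 while buyers want more, so the quantity traded is 27.5 at price 182.
PS goes from (1/2)(36.3333)(72.6667) = 1320.1111 to 756.25 (computed as (182 - 127)(27.5) - (1/2)(2)(27.5)^2), a change of -563.8611.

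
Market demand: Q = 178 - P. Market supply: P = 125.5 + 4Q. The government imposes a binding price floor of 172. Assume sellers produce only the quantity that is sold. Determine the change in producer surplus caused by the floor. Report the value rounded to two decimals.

-13.50

Rewriting demand in inverse form: P = 178 - Q.
Free-market equilibrium: 178 - Q = 125.5 + 4Q gives Q* = 10.5, P* = 167.5.
At the floor price 172, quantity demanded is (178 - 172)/1 = 6; demand is the short side, so Q = 6 trades at P = 172.
PS goes from (1/2)(10.5)(42) = 220.5 to 207 (computed as (172 - 125.5)(6) - (1/2)(4)(6)^2), a change of -13.5.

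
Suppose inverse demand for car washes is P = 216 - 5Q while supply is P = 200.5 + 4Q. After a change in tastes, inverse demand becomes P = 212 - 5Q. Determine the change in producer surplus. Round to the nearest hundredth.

-2.67

Initial equilibrium: Q_0 = 1.7222, P_0 = 207.3889; CS_0 = (1/2)(1.7222)(8.6111) = 7.4151, PS_0 = (1/2)(1.7222)(6.8889) = 5.9321.
New equilibrium: 212 - 5Q = 200.5 + 4Q gives Q_1 = 1.2778, P_1 = 205.6111; CS_1 = 4.0818, PS_1 = 3.2654.
Change in producer surplus = 3.2654 - 5.9321 = -2.6667.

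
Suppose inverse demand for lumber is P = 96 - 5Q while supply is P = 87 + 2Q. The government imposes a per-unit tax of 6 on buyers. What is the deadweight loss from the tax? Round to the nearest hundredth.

Pre-tax equilibrium: 96 - 5Q = 87 + 2Q gives Q* = 1.2857, P* = 89.5714.
A tax on buyers shifts demand down by 6: (96 - 6) - 5Q = 87 + 2Q, so Q_t = 0.4286. Buyers pay P_b = 93.8571; sellers receive P_s = P_b - 6 = 87.8571.
The welfare triangle lost has base Q* - Q_t = 0.8571 and height t = 6, so DWL = (1/2)(0.8571)(6) = 2.5714.

2.57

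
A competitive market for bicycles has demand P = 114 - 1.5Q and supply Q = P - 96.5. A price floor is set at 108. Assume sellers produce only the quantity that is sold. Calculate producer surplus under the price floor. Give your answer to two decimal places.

Rewriting supply in inverse form: P = 96.5 + Q.
Free-market equilibrium: 114 - 1.5Q = 96.5 + Q gives Q* = 7, P* = 103.5.
At P = 108, buyers demand (114 - 108)/1.5 = 4 while sellers would supply more, so the quantity traded is 4 at price 108.
The supply price at Q = 4 is 100.5. PS is the trapezoid between 108 and supply over [0, 4]: (1/2)[(108 - 96.5) + (108 - 100.5)](4) = 38.

38.00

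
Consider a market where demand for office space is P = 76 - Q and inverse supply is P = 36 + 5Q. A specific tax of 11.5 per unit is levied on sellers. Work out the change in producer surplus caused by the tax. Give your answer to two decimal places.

-54.70

Pre-tax equilibrium: 76 - Q = 36 + 5Q gives Q* = 6.6667, P* = 69.3333.
With the tax, sellers need 11.5 more per unit: 76 - Q = 36 + 5Q + 11.5, so Q_t = 4.75. Buyers pay P_b = 71.25; sellers receive P_s = P_b - 11.5 = 59.75.
PS falls from (1/2)(6.6667)(33.3333) = 111.1111 to (1/2)(4.75)(23.75) = 56.4062, a change of -54.7049.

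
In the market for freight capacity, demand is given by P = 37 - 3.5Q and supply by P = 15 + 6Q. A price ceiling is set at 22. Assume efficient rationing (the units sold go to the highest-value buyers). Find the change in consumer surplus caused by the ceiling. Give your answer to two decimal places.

5.73

Without the control, 37 - 3.5Q = 15 + 6Q so Q* = 2.3158 and P* = 28.8947.
At the ceiling price 22, quantity supplied is (22 - 15)/6 = 1.1667; supply is the short side, so Q = 1.1667 trades at P = 22.
CS goes from (1/2)(2.3158)(8.1053) = 9.385 to 15.1181 (computed as (37 - 22)(1.1667) - (1/2)(3.5)(1.1667)^2), a change of 5.733.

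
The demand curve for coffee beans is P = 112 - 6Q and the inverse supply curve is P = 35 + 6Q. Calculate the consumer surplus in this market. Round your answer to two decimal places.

123.52

Equilibrium: 112 - 6Q = 35 + 6Q, so Q* = 6.4167 and P* = 73.5.
CS is the area between the demand curve and P* from 0 to Q*: (1/2)(6.4167)(38.5) = 123.5208.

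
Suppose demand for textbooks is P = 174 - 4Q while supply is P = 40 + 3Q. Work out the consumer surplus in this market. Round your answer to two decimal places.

732.90

Equilibrium: 174 - 4Q = 40 + 3Q, so Q* = 19.1429 and P* = 97.4286.
The demand choke price is 174, so CS = (1/2)(Q*)(174 - P*) = (1/2)(19.1429)(76.5714) = 732.898.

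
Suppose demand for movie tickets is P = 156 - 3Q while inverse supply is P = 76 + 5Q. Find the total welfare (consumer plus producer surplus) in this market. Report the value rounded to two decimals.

400.00

Equilibrium: 156 - 3Q = 76 + 5Q, so Q* = 10 and P* = 126.
CS = (1/2)(10)(30) = 150 and PS = (1/2)(10)(50) = 250, so total surplus = 400.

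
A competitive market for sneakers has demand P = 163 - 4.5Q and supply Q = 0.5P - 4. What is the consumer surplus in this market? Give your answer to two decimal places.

1279.44

Rewriting supply in inverse form: P = 8 + 2Q.
Setting demand equal to supply, 155 = 6.5Q, so Q* = 23.8462 and P* = 55.6923.
The demand choke price is 163, so CS = (1/2)(Q*)(163 - P*) = (1/2)(23.8462)(107.3077) = 1279.4379.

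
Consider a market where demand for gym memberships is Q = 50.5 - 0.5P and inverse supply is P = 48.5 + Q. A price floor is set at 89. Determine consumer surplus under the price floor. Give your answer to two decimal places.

36.00

Rewriting demand in inverse form: P = 101 - 2Q.
Without the control, 101 - 2Q = 48.5 + Q so Q* = 17.5 and P* = 66.
At P = 89, buyers demand (101 - 89)/2 = 6 while sellers would supply more, so the quantity traded is 6 at price 89.
CS is the triangle under demand above 89: (1/2)(6)(101 - 89) = 36.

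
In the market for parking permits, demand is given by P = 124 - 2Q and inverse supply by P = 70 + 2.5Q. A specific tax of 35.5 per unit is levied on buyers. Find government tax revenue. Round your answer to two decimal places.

145.94

Without the tax, 124 - 2Q = 70 + 2.5Q so Q* = 12 and P* = 100.
With the tax, buyers' net willingness to pay falls by 35.5: (124 - 35.5) - 2Q = 70 + 2.5Q, so Q_t = 4.1111. Buyers pay P_b = 115.7778; sellers receive P_s = P_b - 35.5 = 80.2778.
Tax revenue = t x Q_t = 35.5 x 4.1111 = 145.9444.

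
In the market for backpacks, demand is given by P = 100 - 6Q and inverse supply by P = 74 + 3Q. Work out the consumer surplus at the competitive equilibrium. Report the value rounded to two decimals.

Equilibrium: 100 - 6Q = 74 + 3Q, so Q* = 2.8889 and P* = 82.6667.
Consumer surplus is the triangle under demand above P*: (1/2)(2.8889)(100 - 82.6667) = (1/2)(2.8889)(17.3333) = 25.037.

25.04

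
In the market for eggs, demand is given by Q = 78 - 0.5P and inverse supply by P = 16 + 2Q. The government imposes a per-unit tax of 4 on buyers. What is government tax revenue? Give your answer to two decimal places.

136.00

Rewriting demand in inverse form: P = 156 - 2Q.
Without the tax, 156 - 2Q = 16 + 2Q so Q* = 35 and P* = 86.
A tax on buyers shifts demand down by 4: (156 - 4) - 2Q = 16 + 2Q, so Q_t = 34. Buyers pay P_b = 88; sellers receive P_s = P_b - 4 = 84.
Tax revenue = t x Q_t = 4 x 34 = 136.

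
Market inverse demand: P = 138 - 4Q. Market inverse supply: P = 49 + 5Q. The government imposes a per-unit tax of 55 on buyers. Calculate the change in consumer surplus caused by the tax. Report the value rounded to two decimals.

Without the tax, 138 - 4Q = 49 + 5Q so Q* = 9.8889 and P* = 98.4444.
With the tax, buyers' net willingness to pay falls by 55: (138 - 55) - 4Q = 49 + 5Q, so Q_t = 3.7778. Buyers pay P_b = 122.8889; sellers receive P_s = P_b - 55 = 67.8889.
CS falls from (1/2)(9.8889)(39.5556) = 195.5802 to (1/2)(3.7778)(15.1111) = 28.5432, a change of -167.037.

-167.04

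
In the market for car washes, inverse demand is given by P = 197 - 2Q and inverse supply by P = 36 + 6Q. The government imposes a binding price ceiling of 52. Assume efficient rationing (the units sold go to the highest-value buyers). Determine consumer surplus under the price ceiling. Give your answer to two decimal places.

Without the control, 197 - 2Q = 36 + 6Q so Q* = 20.125 and P* = 156.75.
At the ceiling price 52, quantity supplied is (52 - 36)/6 = 2.6667; supply is the short side, so Q = 2.6667 trades at P = 52.
The demand price at Q = 2.6667 is 191.6667. CS is the trapezoid between demand and 52 over [0, 2.6667]: (1/2)[(197 - 52) + (191.6667 - 52)](2.6667) = 379.5556.

379.56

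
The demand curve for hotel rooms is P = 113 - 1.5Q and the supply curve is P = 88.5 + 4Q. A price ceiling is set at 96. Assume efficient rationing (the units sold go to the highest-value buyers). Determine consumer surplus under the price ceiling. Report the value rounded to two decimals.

29.24

Without the control, 113 - 1.5Q = 88.5 + 4Q so Q* = 4.4545 and P* = 106.3182.
At P = 96, sellers supply (96 - 88.5)/4 = 1.875 while buyers want more, so the quantity traded is 1.875 at price 96.
The demand price at Q = 1.875 is 110.1875. CS is the trapezoid between demand and 96 over [0, 1.875]: (1/2)[(113 - 96) + (110.1875 - 96)](1.875) = 29.2383.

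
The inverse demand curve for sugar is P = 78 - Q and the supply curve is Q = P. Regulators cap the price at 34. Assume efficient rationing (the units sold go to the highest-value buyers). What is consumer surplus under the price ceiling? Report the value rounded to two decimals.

Rewriting supply in inverse form: P = Q.
Free-market equilibrium: 78 - Q = Q gives Q* = 39, P* = 39.
At the ceiling price 34, quantity supplied is (34 - 0)/1 = 34; supply is the short side, so Q = 34 trades at P = 34.
The demand price at Q = 34 is 44. CS is the trapezoid between demand and 34 over [0, 34]: (1/2)[(78 - 34) + (44 - 34)](34) = 918.

918.00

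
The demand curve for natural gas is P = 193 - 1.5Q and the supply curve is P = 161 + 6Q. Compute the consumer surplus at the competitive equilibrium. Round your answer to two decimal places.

13.65

Setting demand equal to supply, 32 = 7.5Q, so Q* = 4.2667 and P* = 186.6.
Consumer surplus is the triangle under demand above P*: (1/2)(4.2667)(193 - 186.6) = (1/2)(4.2667)(6.4) = 13.6533.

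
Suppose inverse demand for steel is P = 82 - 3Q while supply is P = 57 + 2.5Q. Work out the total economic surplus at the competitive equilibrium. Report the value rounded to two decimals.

Setting demand equal to supply, 25 = 5.5Q, so Q* = 4.5455 and P* = 68.3636.
CS = (1/2)(4.5455)(13.6364) = 30.9917 and PS = (1/2)(4.5455)(11.3636) = 25.8264, so total surplus = 56.8182.

56.82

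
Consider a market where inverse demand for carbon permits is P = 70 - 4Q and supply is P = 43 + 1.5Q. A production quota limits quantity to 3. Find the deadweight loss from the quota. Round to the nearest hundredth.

Without the quota, 70 - 4Q = 43 + 1.5Q gives Q* = 4.9091.
At Q = 3 the demand price is 70 - 4(3) = 58 and the supply price is 43 + 1.5(3) = 47.5.
Deadweight loss is the triangle between the curves from 3 to 4.9091: (1/2)(58 - 47.5)(4.9091 - 3) = 10.0227.

10.02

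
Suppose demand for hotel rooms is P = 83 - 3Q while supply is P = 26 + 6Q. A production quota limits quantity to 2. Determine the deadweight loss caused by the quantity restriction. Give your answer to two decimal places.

84.50

Unrestricted equilibrium: Q* = (83 - 26)/(3 + 6) = 6.3333.
At Q = 2 the demand price is 83 - 3(2) = 77 and the supply price is 26 + 6(2) = 38.
Deadweight loss is the triangle between the curves from 2 to 6.3333: (1/2)(77 - 38)(6.3333 - 2) = 84.5.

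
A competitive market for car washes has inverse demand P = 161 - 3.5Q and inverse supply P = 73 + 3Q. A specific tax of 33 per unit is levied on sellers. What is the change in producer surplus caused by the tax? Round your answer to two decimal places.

Pre-tax equilibrium: 161 - 3.5Q = 73 + 3Q gives Q* = 13.5385, P* = 113.6154.
A tax on sellers shifts supply up by 33: 161 - 3.5Q = 73 + 3Q + 33, so Q_t = 8.4615. Buyers pay P_b = 131.3846; sellers receive P_s = P_b - 33 = 98.3846.
PS falls from (1/2)(13.5385)(40.6154) = 274.9349 to (1/2)(8.4615)(25.3846) = 107.3964, a change of -167.5385.

-167.54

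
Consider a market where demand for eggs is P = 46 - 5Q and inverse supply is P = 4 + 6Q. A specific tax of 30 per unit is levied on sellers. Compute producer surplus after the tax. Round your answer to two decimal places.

3.57

Without the tax, 46 - 5Q = 4 + 6Q so Q* = 3.8182 and P* = 26.9091.
With the tax, sellers need 30 more per unit: 46 - 5Q = 4 + 6Q + 30, so Q_t = 1.0909. Buyers pay P_b = 40.5455; sellers receive P_s = P_b - 30 = 10.5455.
PS = (1/2)(Q_t)(P_s - 4) = (1/2)(1.0909)(6.5455) = 3.5702.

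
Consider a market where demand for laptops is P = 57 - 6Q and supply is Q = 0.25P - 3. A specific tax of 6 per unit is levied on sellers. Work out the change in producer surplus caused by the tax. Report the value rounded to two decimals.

-10.08

Rewriting supply in inverse form: P = 12 + 4Q.
Without the tax, 57 - 6Q = 12 + 4Q so Q* = 4.5 and P* = 30.
A tax on sellers shifts supply up by 6: 57 - 6Q = 12 + 4Q + 6, so Q_t = 3.9. Buyers pay P_b = 33.6; sellers receive P_s = P_b - 6 = 27.6.
Producers lose the trapezoid between P_s and P* out to Q_t plus the triangle from Q_t to Q*: change in PS = 30.42 - 40.5 = -10.08.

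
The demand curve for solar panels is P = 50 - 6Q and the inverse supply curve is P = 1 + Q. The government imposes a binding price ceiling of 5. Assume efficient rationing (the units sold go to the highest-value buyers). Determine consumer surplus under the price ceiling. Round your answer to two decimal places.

Without the control, 50 - 6Q = 1 + Q so Q* = 7 and P* = 8.
At P = 5, sellers supply (5 - 1)/1 = 4 while buyers want more, so the quantity traded is 4 at price 5.
The demand price at Q = 4 is 26. CS is the trapezoid between demand and 5 over [0, 4]: (1/2)[(50 - 5) + (26 - 5)](4) = 132.

132.00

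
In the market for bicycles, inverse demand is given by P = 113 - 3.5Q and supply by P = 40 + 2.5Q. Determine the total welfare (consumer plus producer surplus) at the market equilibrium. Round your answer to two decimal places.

444.08

Equilibrium: 113 - 3.5Q = 40 + 2.5Q, so Q* = 12.1667 and P* = 70.4167.
Total surplus is the full triangle between the curves from 0 to Q*: (1/2)(12.1667)(113 - 40) = 444.0833.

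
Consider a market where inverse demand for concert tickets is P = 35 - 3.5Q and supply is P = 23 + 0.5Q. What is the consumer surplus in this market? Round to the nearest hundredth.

Setting demand equal to supply, 12 = 4Q, so Q* = 3 and P* = 24.5.
CS is the area between the demand curve and P* from 0 to Q*: (1/2)(3)(10.5) = 15.75.

15.75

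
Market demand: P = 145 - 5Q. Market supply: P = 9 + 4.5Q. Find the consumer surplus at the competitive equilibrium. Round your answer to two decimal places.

Equilibrium: 145 - 5Q = 9 + 4.5Q, so Q* = 14.3158 and P* = 73.4211.
CS is the area between the demand curve and P* from 0 to Q*: (1/2)(14.3158)(71.5789) = 512.3546.

512.35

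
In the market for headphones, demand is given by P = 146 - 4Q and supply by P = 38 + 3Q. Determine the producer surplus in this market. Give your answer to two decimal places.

Equilibrium: 146 - 4Q = 38 + 3Q, so Q* = 15.4286 and P* = 84.2857.
The supply curve's price intercept is 38, so PS = (1/2)(Q*)(P* - 38) = (1/2)(15.4286)(46.2857) = 357.0612.

357.06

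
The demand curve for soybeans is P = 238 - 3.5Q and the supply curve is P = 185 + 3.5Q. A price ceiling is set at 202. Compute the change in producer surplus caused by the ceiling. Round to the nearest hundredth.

Without the control, 238 - 3.5Q = 185 + 3.5Q so Q* = 7.5714 and P* = 211.5.
At P = 202, sellers supply (202 - 185)/3.5 = 4.8571 while buyers want more, so the quantity traded is 4.8571 at price 202.
PS goes from (1/2)(7.5714)(26.5) = 100.3214 to 41.2857 (computed as (202 - 185)(4.8571) - (1/2)(3.5)(4.8571)^2), a change of -59.0357.

-59.04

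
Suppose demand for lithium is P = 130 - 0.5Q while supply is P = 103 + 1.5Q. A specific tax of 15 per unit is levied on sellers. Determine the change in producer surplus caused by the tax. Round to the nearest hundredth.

Without the tax, 130 - 0.5Q = 103 + 1.5Q so Q* = 13.5 and P* = 123.25.
A tax on sellers shifts supply up by 15: 130 - 0.5Q = 103 + 1.5Q + 15, so Q_t = 6. Buyers pay P_b = 127; sellers receive P_s = P_b - 15 = 112.
Producers lose the trapezoid between P_s and P* out to Q_t plus the triangle from Q_t to Q*: change in PS = 27 - 136.6875 = -109.6875.

-109.69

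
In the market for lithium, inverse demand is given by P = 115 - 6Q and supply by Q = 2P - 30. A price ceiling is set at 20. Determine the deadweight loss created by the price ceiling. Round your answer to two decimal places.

94.23

Rewriting supply in inverse form: P = 15 + 0.5Q.
Free-market equilibrium: 115 - 6Q = 15 + 0.5Q gives Q* = 15.3846, P* = 22.6923.
At the ceiling price 20, quantity supplied is (20 - 15)/0.5 = 10; supply is the short side, so Q = 10 trades at P = 20.
The lost-trades triangle has base Q* - 10 = 5.3846 and height equal to the gap between the curves at Q = 10, which is 55 - 20 = 35. DWL = (1/2)(5.3846)(35) = 94.2308.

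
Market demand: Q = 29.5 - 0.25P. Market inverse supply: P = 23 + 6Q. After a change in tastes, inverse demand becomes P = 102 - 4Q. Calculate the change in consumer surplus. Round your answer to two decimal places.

Rewriting demand in inverse form: P = 118 - 4Q.
Initial equilibrium: Q_0 = 9.5, P_0 = 80; CS_0 = (1/2)(9.5)(38) = 180.5, PS_0 = (1/2)(9.5)(57) = 270.75.
New equilibrium: 102 - 4Q = 23 + 6Q gives Q_1 = 7.9, P_1 = 70.4; CS_1 = 124.82, PS_1 = 187.23.
Change in consumer surplus = 124.82 - 180.5 = -55.68.

-55.68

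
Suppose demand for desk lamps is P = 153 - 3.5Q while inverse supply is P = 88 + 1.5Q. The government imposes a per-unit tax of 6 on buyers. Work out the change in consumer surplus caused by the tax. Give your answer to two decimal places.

-52.08

Pre-tax equilibrium: 153 - 3.5Q = 88 + 1.5Q gives Q* = 13, P* = 107.5.
With the tax, buyers' net willingness to pay falls by 6: (153 - 6) - 3.5Q = 88 + 1.5Q, so Q_t = 11.8. Buyers pay P_b = 111.7; sellers receive P_s = P_b - 6 = 105.7.
CS falls from (1/2)(13)(45.5) = 295.75 to (1/2)(11.8)(41.3) = 243.67, a change of -52.08.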